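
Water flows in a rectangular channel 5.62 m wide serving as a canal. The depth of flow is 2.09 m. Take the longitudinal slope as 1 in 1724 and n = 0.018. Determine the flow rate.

Flow area A = b·y = 5.62 × 2.09 = 11.75 m². Wetted perimeter P = b + 2y = 5.62 + 2×2.09 = 9.8 m.
Hydraulic radius R = A/P = 11.75/9.8 = 1.199 m.
Manning's equation: Q = (1/n) A R^(2/3) S^(1/2) = (1/0.018) × 11.75 × 1.199^(2/3) × 0.00058^(1/2) = 17.7 m³/s.

Q = 17.7 m³/s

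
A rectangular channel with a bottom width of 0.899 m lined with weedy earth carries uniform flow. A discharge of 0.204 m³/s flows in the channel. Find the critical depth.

For a rectangular channel, critical depth y_c = (q²/g)^(1/3) where q = Q/b = 0.204/0.899 = 0.2269 m²/s.
So y_c = (0.2269²/9.81)^(1/3) = 0.174 m.

y_c = 0.174 m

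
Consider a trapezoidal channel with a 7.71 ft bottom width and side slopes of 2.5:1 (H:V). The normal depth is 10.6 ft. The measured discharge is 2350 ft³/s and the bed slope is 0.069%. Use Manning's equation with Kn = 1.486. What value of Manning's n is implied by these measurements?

With bottom width b = 7.71 ft and side slope z = 2.5: A = (b + zy)y = (7.71 + 2.5×10.6)×10.6 = 362.6 ft²; P = b + 2y√(1+z²) = 7.71 + 2×10.6×2.693 = 64.79 ft.
Hydraulic radius R = A/P = 362.6/64.79 = 5.597 ft.
Rearranging Manning's equation: n = (1.486/Q) A R^(2/3) S^(1/2) = (1.486/2350) × 362.6 × 5.597^(2/3) × √0.00069 = 0.019.

n = 0.019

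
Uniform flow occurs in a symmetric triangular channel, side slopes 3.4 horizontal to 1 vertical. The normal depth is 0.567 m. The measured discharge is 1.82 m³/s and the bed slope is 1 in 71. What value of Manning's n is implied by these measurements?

n = 0.0299

For a triangular section with side slope z = 3.4: A = zy² = 3.4×0.567² = 1.093 m²; P = 2y√(1+z²) = 2×0.567×3.544 = 4.019 m.
Hydraulic radius R = A/P = 1.093/4.019 = 0.272 m.
Rearranging Manning's equation: n = (1/Q) A R^(2/3) S^(1/2) = (1/1.82) × 1.093 × 0.272^(2/3) × √0.01408 = 0.0299.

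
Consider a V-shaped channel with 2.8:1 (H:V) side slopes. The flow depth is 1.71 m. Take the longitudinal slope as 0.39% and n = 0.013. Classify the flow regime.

For a triangular section with side slope z = 2.8: A = zy² = 2.8×1.71² = 8.187 m²; P = 2y√(1+z²) = 2×1.71×2.973 = 10.17 m.
Hydraulic radius R = A/P = 8.187/10.17 = 0.8052 m.
V = (1/n) R^(2/3) √S = (1/0.013) × 0.8052^(2/3) × √0.0039 = 4.158 m/s. Hydraulic depth D_h = A/T = 8.187/9.576 = 0.855 m.
Froude number Fr = V/√(g·D_h) = 4.158/√(9.81×0.855) = 1.44, which is greater than 1, so the flow is supercritical.

supercritical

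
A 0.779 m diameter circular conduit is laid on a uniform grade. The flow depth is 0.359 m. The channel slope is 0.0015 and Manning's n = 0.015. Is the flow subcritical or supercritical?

subcritical

For a circular section of diameter D = 0.779 m at depth y = 0.359 m, the central angle is θ = 2 arccos(1 − 2y/D) = 2.985 rad. Then A = (D²/8)(θ − sin θ) = 0.2146 m² and P = Dθ/2 = 1.163 m.
Hydraulic radius R = A/P = 0.2146/1.163 = 0.1846 m.
V = (1/n) R^(2/3) √S = (1/0.015) × 0.1846^(2/3) × √0.0015 = 0.837 m/s. Hydraulic depth D_h = A/T = 0.2146/0.7766 = 0.2763 m.
Froude number Fr = V/√(g·D_h) = 0.837/√(9.81×0.2763) = 0.508, which is less than 1, so the flow is subcritical.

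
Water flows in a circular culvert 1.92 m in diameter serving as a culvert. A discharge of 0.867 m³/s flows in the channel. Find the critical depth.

At critical depth, Q² T / (g A³) = 1, i.e. A³/T = Q²/g = 0.867²/9.81 = 0.07662.
Try y = 0.302 m: A³/T = 0.01776 — low.
Try y = 0.438 m: A³/T = 0.0763 — close enough.

y_c = 0.438 m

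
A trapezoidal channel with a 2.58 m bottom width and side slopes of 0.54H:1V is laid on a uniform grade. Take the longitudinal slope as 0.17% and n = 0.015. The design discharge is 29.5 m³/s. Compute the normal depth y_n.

Manning's equation rearranged: A R^(2/3) = nQ / (1·√S) = 0.015 × 29.5 / (√0.0017) = 10.73.
Try y = 3.05 m: A R^(2/3) = 15.79 — over.
Try y = 2.46 m: A R^(2/3) = 10.72 — ≈ 10.73.

y_n = 2.46 m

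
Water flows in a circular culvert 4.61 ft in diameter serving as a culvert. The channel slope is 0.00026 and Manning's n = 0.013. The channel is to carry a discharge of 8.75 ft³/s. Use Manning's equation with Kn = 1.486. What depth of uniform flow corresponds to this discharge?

y_n = 1.6 ft

Manning's equation rearranged: A R^(2/3) = nQ / (1.486·√S) = 0.013 × 8.75 / (1.486 × √0.00026) = 4.747.
Try y = 1.87 ft: A R^(2/3) = 6.343 — too large.
Try y = 1.6 ft: A R^(2/3) = 4.749 — close enough.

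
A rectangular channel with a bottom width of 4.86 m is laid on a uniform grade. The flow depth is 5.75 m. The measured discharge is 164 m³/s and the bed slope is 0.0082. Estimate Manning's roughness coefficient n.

Flow area A = b·y = 4.86 × 5.75 = 27.95 m². Wetted perimeter P = b + 2y = 4.86 + 2×5.75 = 16.36 m.
Hydraulic radius R = A/P = 27.95/16.36 = 1.708 m.
Rearranging Manning's equation: n = (1/Q) A R^(2/3) S^(1/2) = (1/164) × 27.95 × 1.708^(2/3) × √0.0082 = 0.022.

n = 0.022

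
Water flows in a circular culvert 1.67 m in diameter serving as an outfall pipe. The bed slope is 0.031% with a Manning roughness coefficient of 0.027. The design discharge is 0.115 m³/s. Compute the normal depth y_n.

Manning's equation rearranged: A R^(2/3) = nQ / (1·√S) = 0.027 × 0.115 / (√0.00031) = 0.1764.
At y = 0.5 m: A R^(2/3) = 0.2387 — high.
At y = 0.307 m: A R^(2/3) = 0.09028 — low.
At y = 0.428 m: A R^(2/3) = 0.1761 — close enough.

y_n = 0.428 m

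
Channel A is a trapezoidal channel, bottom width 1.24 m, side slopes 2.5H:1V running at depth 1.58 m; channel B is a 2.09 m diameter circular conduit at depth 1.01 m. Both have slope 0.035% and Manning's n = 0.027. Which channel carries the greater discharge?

Channel A: With bottom width b = 1.24 m and side slope z = 2.5: A = (b + zy)y = (1.24 + 2.5×1.58)×1.58 = 8.2 m²; P = b + 2y√(1+z²) = 1.24 + 2×1.58×2.693 = 9.749 m. Hydraulic radius R = A/P = 8.2/9.749 = 0.8412 m. Q_A = (1/0.027)·8.2·0.8412^(2/3)·√0.00035 = 5.063 m³/s.
Channel B: For a circular section of diameter D = 2.09 m at depth y = 1.01 m, the central angle is θ = 2 arccos(1 − 2y/D) = 3.075 rad. Then A = (D²/8)(θ − sin θ) = 1.642 m² and P = Dθ/2 = 3.213 m. Hydraulic radius R = A/P = 1.642/3.213 = 0.5111 m. Q_B = (1/0.027)·1.642·0.5111^(2/3)·√0.00035 = 0.7274 m³/s.
Q_A = 5.063 m³/s vs Q_B = 0.7274 m³/s, so channel A carries more.

channel A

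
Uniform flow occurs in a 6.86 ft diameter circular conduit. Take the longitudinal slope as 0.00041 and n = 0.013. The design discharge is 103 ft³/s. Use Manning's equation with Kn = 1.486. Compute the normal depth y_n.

Manning's equation rearranged: A R^(2/3) = nQ / (1.486·√S) = 0.013 × 103 / (1.486 × √0.00041) = 44.5.
At y = 3.93 ft: A R^(2/3) = 33.11 — too small.
At y = 5.8 ft: A R^(2/3) = 54.35 — too large.
At y = 4.82 ft: A R^(2/3) = 44.55 — close enough.

y_n = 4.82 ft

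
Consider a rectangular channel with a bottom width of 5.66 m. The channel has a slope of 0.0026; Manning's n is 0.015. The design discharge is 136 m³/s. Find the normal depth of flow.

Manning's equation rearranged: A R^(2/3) = nQ / (1·√S) = 0.015 × 136 / (√0.0026) = 40.01.
At y = 6.06 m: A R^(2/3) = 53.15 — over.
At y = 4.14 m: A R^(2/3) = 33.13 — short.
At y = 4.81 m: A R^(2/3) = 40.01 — close enough.

y_n = 4.81 m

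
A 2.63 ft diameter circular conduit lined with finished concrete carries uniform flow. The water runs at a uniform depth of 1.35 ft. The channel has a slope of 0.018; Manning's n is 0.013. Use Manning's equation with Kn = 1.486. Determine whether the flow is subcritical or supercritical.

supercritical

For a circular section of diameter D = 2.63 ft at depth y = 1.35 ft, the central angle is θ = 2 arccos(1 − 2y/D) = 3.195 rad. Then A = (D²/8)(θ − sin θ) = 2.808 ft² and P = Dθ/2 = 4.201 ft.
Hydraulic radius R = A/P = 2.808/4.201 = 0.6685 ft.
V = (1.486/n) R^(2/3) √S = (1.486/0.013) × 0.6685^(2/3) × √0.018 = 11.72 ft/s. Hydraulic depth D_h = A/T = 2.808/2.629 = 1.068 ft.
Froude number Fr = V/√(g·D_h) = 11.72/√(32.2×1.068) = 2, which is greater than 1, so the flow is supercritical.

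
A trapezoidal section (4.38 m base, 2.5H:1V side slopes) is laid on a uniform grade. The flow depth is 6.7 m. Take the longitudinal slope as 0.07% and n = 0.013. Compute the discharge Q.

With bottom width b = 4.38 m and side slope z = 2.5: A = (b + zy)y = (4.38 + 2.5×6.7)×6.7 = 141.6 m²; P = b + 2y√(1+z²) = 4.38 + 2×6.7×2.693 = 40.46 m.
Hydraulic radius R = A/P = 141.6/40.46 = 3.499 m.
Manning's equation: Q = (1/n) A R^(2/3) S^(1/2) = (1/0.013) × 141.6 × 3.499^(2/3) × 0.0007^(1/2) = 664 m³/s.

Q = 664 m³/s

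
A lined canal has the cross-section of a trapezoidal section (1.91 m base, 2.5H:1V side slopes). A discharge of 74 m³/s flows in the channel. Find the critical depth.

At critical depth, Q² T / (g A³) = 1, i.e. A³/T = Q²/g = 74²/9.81 = 558.2.
Trying y = 1.93 m: A³/T = 190 — low.
Trying y = 3.05 m: A³/T = 1433 — high.
Trying y = 2.47 m: A³/T = 558.5 — ≈ 558.2.

y_c = 2.47 m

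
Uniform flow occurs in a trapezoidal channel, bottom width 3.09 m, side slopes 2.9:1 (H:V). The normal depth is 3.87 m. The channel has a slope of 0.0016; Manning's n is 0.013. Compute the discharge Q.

Q = 276 m³/s

With bottom width b = 3.09 m and side slope z = 2.9: A = (b + zy)y = (3.09 + 2.9×3.87)×3.87 = 55.39 m²; P = b + 2y√(1+z²) = 3.09 + 2×3.87×3.068 = 26.83 m.
Hydraulic radius R = A/P = 55.39/26.83 = 2.064 m.
Manning's equation: Q = (1/n) A R^(2/3) S^(1/2) = (1/0.013) × 55.39 × 2.064^(2/3) × 0.0016^(1/2) = 276 m³/s.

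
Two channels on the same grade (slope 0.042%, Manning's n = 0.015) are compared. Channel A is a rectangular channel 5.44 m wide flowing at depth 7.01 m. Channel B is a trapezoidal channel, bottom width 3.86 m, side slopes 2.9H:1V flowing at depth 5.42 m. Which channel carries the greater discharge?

channel B

Channel A: Flow area A = b·y = 5.44 × 7.01 = 38.13 m². Wetted perimeter P = b + 2y = 5.44 + 2×7.01 = 19.46 m. Hydraulic radius R = A/P = 38.13/19.46 = 1.96 m. Q_A = (1/0.015)·38.13·1.96^(2/3)·√0.00042 = 81.59 m³/s.
Channel B: With bottom width b = 3.86 m and side slope z = 2.9: A = (b + zy)y = (3.86 + 2.9×5.42)×5.42 = 106.1 m²; P = b + 2y√(1+z²) = 3.86 + 2×5.42×3.068 = 37.11 m. Hydraulic radius R = A/P = 106.1/37.11 = 2.859 m. Q_B = (1/0.015)·106.1·2.859^(2/3)·√0.00042 = 292.1 m³/s.
Q_A = 81.59 m³/s vs Q_B = 292.1 m³/s, so channel B carries more.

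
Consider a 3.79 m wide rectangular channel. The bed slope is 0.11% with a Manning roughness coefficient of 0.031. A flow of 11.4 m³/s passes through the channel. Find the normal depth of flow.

y_n = 2.63 m

Manning's equation rearranged: A R^(2/3) = nQ / (1·√S) = 0.031 × 11.4 / (√0.0011) = 10.66.
Trying y = 1.97 m: A R^(2/3) = 7.296 — short.
Trying y = 3.21 m: A R^(2/3) = 13.67 — over.
Trying y = 2.63 m: A R^(2/3) = 10.63 — matches.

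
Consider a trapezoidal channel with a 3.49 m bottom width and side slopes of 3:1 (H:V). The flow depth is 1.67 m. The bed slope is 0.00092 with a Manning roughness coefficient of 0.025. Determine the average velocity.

With bottom width b = 3.49 m and side slope z = 3: A = (b + zy)y = (3.49 + 3×1.67)×1.67 = 14.2 m²; P = b + 2y√(1+z²) = 3.49 + 2×1.67×3.162 = 14.05 m.
Hydraulic radius R = A/P = 14.2/14.05 = 1.01 m.
From Manning's equation, V = (1/n) R^(2/3) S^(1/2) = (1/0.025) × 1.01^(2/3) × 0.00092^(1/2) = 1.22 m/s.

V = 1.22 m/s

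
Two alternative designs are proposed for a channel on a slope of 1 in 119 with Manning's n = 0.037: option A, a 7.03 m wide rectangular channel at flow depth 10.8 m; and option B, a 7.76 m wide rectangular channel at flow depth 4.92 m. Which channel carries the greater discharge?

Channel A: Flow area A = b·y = 7.03 × 10.8 = 75.92 m². Wetted perimeter P = b + 2y = 7.03 + 2×10.8 = 28.63 m. Hydraulic radius R = A/P = 75.92/28.63 = 2.652 m. Q_A = (1/0.037)·75.92·2.652^(2/3)·√0.008403 = 360.4 m³/s.
Channel B: Flow area A = b·y = 7.76 × 4.92 = 38.18 m². Wetted perimeter P = b + 2y = 7.76 + 2×4.92 = 17.6 m. Hydraulic radius R = A/P = 38.18/17.6 = 2.169 m. Q_B = (1/0.037)·38.18·2.169^(2/3)·√0.008403 = 158.5 m³/s.
Q_A = 360.4 m³/s vs Q_B = 158.5 m³/s, so channel A carries more.

channel A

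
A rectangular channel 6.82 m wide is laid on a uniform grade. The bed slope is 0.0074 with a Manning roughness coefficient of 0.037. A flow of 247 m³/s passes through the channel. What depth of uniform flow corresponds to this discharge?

y_n = 8.59 m

Manning's equation rearranged: A R^(2/3) = nQ / (1·√S) = 0.037 × 247 / (√0.0074) = 106.2.
At y = 9.92 m: A R^(2/3) = 125.9 — over.
At y = 6.89 m: A R^(2/3) = 81.43 — short.
At y = 8.59 m: A R^(2/3) = 106.2 — matches.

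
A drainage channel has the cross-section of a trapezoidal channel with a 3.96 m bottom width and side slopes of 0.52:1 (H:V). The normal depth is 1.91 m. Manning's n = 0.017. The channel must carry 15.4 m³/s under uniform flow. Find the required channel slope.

S = 0.00064

With bottom width b = 3.96 m and side slope z = 0.52: A = (b + zy)y = (3.96 + 0.52×1.91)×1.91 = 9.461 m²; P = b + 2y√(1+z²) = 3.96 + 2×1.91×1.127 = 8.266 m.
Hydraulic radius R = A/P = 9.461/8.266 = 1.145 m.
From Manning's equation, S = [nQ / (1 A R^(2/3))]² = [0.017 × 15.4 / (1 × 9.461 × 1.145^(2/3))]² = 0.00064.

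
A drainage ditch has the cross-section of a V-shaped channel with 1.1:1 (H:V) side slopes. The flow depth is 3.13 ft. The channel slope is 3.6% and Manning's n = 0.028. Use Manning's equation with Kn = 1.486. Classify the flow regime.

supercritical

For a triangular section with side slope z = 1.1: A = zy² = 1.1×3.13² = 10.78 ft²; P = 2y√(1+z²) = 2×3.13×1.487 = 9.306 ft.
Hydraulic radius R = A/P = 10.78/9.306 = 1.158 ft.
V = (1.486/n) R^(2/3) √S = (1.486/0.028) × 1.158^(2/3) × √0.036 = 11.1 ft/s. Hydraulic depth D_h = A/T = 10.78/6.886 = 1.565 ft.
Froude number Fr = V/√(g·D_h) = 11.1/√(32.2×1.565) = 1.56, which is greater than 1, so the flow is supercritical.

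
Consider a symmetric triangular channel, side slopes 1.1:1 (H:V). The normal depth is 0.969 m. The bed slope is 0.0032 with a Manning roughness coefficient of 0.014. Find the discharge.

For a triangular section with side slope z = 1.1: A = zy² = 1.1×0.969² = 1.033 m²; P = 2y√(1+z²) = 2×0.969×1.487 = 2.881 m.
Hydraulic radius R = A/P = 1.033/2.881 = 0.3585 m.
Manning's equation: Q = (1/n) A R^(2/3) S^(1/2) = (1/0.014) × 1.033 × 0.3585^(2/3) × 0.0032^(1/2) = 2.11 m³/s.

Q = 2.11 m³/s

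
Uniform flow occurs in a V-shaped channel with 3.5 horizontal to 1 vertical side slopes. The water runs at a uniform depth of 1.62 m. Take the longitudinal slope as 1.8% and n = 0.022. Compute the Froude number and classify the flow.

For a triangular section with side slope z = 3.5: A = zy² = 3.5×1.62² = 9.185 m²; P = 2y√(1+z²) = 2×1.62×3.64 = 11.79 m.
Hydraulic radius R = A/P = 9.185/11.79 = 0.7788 m.
V = (1/n) R^(2/3) √S = (1/0.022) × 0.7788^(2/3) × √0.018 = 5.162 m/s. Hydraulic depth D_h = A/T = 9.185/11.34 = 0.81 m.
Froude number Fr = V/√(g·D_h) = 5.162/√(9.81×0.81) = 1.83, which is greater than 1, so the flow is supercritical.

supercritical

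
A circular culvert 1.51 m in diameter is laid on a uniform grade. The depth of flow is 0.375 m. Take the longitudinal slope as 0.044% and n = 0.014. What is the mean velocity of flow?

V = 0.546 m/s

For a circular section of diameter D = 1.51 m at depth y = 0.375 m, the central angle is θ = 2 arccos(1 − 2y/D) = 2.087 rad. Then A = (D²/8)(θ − sin θ) = 0.3468 m² and P = Dθ/2 = 1.575 m.
Hydraulic radius R = A/P = 0.3468/1.575 = 0.2201 m.
From Manning's equation, V = (1/n) R^(2/3) S^(1/2) = (1/0.014) × 0.2201^(2/3) × 0.00044^(1/2) = 0.546 m/s.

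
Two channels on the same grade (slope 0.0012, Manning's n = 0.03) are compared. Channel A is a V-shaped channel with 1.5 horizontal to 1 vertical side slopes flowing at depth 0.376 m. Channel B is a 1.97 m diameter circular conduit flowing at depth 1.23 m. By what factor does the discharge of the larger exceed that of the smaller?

22

Channel A: For a triangular section with side slope z = 1.5: A = zy² = 1.5×0.376² = 0.2121 m²; P = 2y√(1+z²) = 2×0.376×1.803 = 1.356 m. Hydraulic radius R = A/P = 0.2121/1.356 = 0.1564 m. Q_A = (1/0.03)·0.2121·0.1564^(2/3)·√0.0012 = 0.07109 m³/s.
Channel B: For a circular section of diameter D = 1.97 m at depth y = 1.23 m, the central angle is θ = 2 arccos(1 − 2y/D) = 3.644 rad. Then A = (D²/8)(θ − sin θ) = 2.002 m² and P = Dθ/2 = 3.59 m. Hydraulic radius R = A/P = 2.002/3.59 = 0.5576 m. Q_B = (1/0.03)·2.002·0.5576^(2/3)·√0.0012 = 1.566 m³/s.
The larger discharge is 1.566 m³/s and the smaller is 0.07109 m³/s; the ratio is 22.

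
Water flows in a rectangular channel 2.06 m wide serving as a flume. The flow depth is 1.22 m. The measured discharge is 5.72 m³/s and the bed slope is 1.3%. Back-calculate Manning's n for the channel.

n = 0.034

Flow area A = b·y = 2.06 × 1.22 = 2.513 m². Wetted perimeter P = b + 2y = 2.06 + 2×1.22 = 4.5 m.
Hydraulic radius R = A/P = 2.513/4.5 = 0.5585 m.
Rearranging Manning's equation: n = (1/Q) A R^(2/3) S^(1/2) = (1/5.72) × 2.513 × 0.5585^(2/3) × √0.013 = 0.034.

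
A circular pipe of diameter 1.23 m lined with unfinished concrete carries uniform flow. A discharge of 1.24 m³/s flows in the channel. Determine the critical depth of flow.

At critical depth, Q² T / (g A³) = 1, i.e. A³/T = Q²/g = 1.24²/9.81 = 0.1567.
Try y = 0.425 m: A³/T = 0.04129 — too small.
Try y = 0.761 m: A³/T = 0.3851 — too large.
Try y = 0.602 m: A³/T = 0.1571 — matches.

y_c = 0.602 m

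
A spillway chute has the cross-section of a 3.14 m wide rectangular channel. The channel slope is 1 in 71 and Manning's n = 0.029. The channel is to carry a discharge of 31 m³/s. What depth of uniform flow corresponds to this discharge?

Manning's equation rearranged: A R^(2/3) = nQ / (1·√S) = 0.029 × 31 / (√0.01408) = 7.575.
Try y = 3.07 m: A R^(2/3) = 9.887 — over.
Try y = 2.11 m: A R^(2/3) = 6.177 — short.
Try y = 2.48 m: A R^(2/3) = 7.585 — matches.

y_n = 2.48 m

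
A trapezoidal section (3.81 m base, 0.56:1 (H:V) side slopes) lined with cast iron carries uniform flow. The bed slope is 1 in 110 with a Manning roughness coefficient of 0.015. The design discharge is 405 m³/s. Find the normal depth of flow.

y_n = 5.39 m

Manning's equation rearranged: A R^(2/3) = nQ / (1·√S) = 0.015 × 405 / (√0.009091) = 63.72.
Trying y = 3.91 m: A R^(2/3) = 35.18 — too small.
Trying y = 6.59 m: A R^(2/3) = 93.77 — too large.
Trying y = 5.39 m: A R^(2/3) = 63.7 — ≈ 63.72.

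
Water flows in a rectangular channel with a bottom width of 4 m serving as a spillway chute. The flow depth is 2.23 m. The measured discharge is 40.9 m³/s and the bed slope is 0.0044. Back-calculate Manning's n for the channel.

Flow area A = b·y = 4 × 2.23 = 8.92 m². Wetted perimeter P = b + 2y = 4 + 2×2.23 = 8.46 m.
Hydraulic radius R = A/P = 8.92/8.46 = 1.054 m.
Rearranging Manning's equation: n = (1/Q) A R^(2/3) S^(1/2) = (1/40.9) × 8.92 × 1.054^(2/3) × √0.0044 = 0.015.

n = 0.015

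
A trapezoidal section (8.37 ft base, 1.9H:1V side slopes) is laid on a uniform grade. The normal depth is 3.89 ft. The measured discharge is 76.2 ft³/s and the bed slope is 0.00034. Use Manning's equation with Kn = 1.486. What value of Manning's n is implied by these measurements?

n = 0.04

With bottom width b = 8.37 ft and side slope z = 1.9: A = (b + zy)y = (8.37 + 1.9×3.89)×3.89 = 61.31 ft²; P = b + 2y√(1+z²) = 8.37 + 2×3.89×2.147 = 25.07 ft.
Hydraulic radius R = A/P = 61.31/25.07 = 2.445 ft.
Rearranging Manning's equation: n = (1.486/Q) A R^(2/3) S^(1/2) = (1.486/76.2) × 61.31 × 2.445^(2/3) × √0.00034 = 0.04.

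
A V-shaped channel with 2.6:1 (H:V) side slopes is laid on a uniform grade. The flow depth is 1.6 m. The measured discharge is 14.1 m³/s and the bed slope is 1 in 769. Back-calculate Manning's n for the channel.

For a triangular section with side slope z = 2.6: A = zy² = 2.6×1.6² = 6.656 m²; P = 2y√(1+z²) = 2×1.6×2.786 = 8.914 m.
Hydraulic radius R = A/P = 6.656/8.914 = 0.7467 m.
Rearranging Manning's equation: n = (1/Q) A R^(2/3) S^(1/2) = (1/14.1) × 6.656 × 0.7467^(2/3) × √0.0013 = 0.014.

n = 0.014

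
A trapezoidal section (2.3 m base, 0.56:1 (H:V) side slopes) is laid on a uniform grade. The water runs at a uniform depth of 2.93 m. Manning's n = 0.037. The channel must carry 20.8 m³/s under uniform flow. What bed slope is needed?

With bottom width b = 2.3 m and side slope z = 0.56: A = (b + zy)y = (2.3 + 0.56×2.93)×2.93 = 11.55 m²; P = b + 2y√(1+z²) = 2.3 + 2×2.93×1.146 = 9.016 m.
Hydraulic radius R = A/P = 11.55/9.016 = 1.281 m.
From Manning's equation, S = [nQ / (1 A R^(2/3))]² = [0.037 × 20.8 / (1 × 11.55 × 1.281^(2/3))]² = 0.00319.

S = 0.00319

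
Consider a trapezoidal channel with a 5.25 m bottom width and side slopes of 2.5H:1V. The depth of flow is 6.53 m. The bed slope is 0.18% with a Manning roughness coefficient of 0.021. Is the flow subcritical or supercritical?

With bottom width b = 5.25 m and side slope z = 2.5: A = (b + zy)y = (5.25 + 2.5×6.53)×6.53 = 140.9 m²; P = b + 2y√(1+z²) = 5.25 + 2×6.53×2.693 = 40.42 m.
Hydraulic radius R = A/P = 140.9/40.42 = 3.486 m.
V = (1/n) R^(2/3) √S = (1/0.021) × 3.486^(2/3) × √0.0018 = 4.645 m/s. Hydraulic depth D_h = A/T = 140.9/37.9 = 3.717 m.
Froude number Fr = V/√(g·D_h) = 4.645/√(9.81×3.717) = 0.769, which is less than 1, so the flow is subcritical.

subcritical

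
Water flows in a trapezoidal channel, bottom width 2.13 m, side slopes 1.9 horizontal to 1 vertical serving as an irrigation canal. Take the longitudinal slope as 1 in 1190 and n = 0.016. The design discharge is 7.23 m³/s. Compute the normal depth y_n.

Manning's equation rearranged: A R^(2/3) = nQ / (1·√S) = 0.016 × 7.23 / (√0.0008403) = 3.991.
Try y = 0.947 m: A R^(2/3) = 2.649 — short.
Try y = 1.16 m: A R^(2/3) = 3.99 — ≈ 3.991.

y_n = 1.16 m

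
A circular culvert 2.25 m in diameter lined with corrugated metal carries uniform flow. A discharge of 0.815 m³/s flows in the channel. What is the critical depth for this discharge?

At critical depth, Q² T / (g A³) = 1, i.e. A³/T = Q²/g = 0.815²/9.81 = 0.06771.
Try y = 0.358 m: A³/T = 0.04106 — too small.
Try y = 0.472 m: A³/T = 0.1215 — too large.
Try y = 0.407 m: A³/T = 0.06798 — ≈ 0.06771.

y_c = 0.407 m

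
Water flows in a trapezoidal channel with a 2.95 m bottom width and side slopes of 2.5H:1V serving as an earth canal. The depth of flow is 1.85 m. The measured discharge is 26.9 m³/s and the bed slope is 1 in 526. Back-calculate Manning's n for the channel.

With bottom width b = 2.95 m and side slope z = 2.5: A = (b + zy)y = (2.95 + 2.5×1.85)×1.85 = 14.01 m²; P = b + 2y√(1+z²) = 2.95 + 2×1.85×2.693 = 12.91 m.
Hydraulic radius R = A/P = 14.01/12.91 = 1.085 m.
Rearranging Manning's equation: n = (1/Q) A R^(2/3) S^(1/2) = (1/26.9) × 14.01 × 1.085^(2/3) × √0.001901 = 0.024.

n = 0.024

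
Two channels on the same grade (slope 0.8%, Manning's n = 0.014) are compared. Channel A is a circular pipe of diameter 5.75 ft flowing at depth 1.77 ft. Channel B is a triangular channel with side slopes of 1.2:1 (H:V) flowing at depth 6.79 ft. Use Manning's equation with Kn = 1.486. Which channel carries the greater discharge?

Channel A: For a circular section of diameter D = 5.75 ft at depth y = 1.77 ft, the central angle is θ = 2 arccos(1 − 2y/D) = 2.353 rad. Then A = (D²/8)(θ − sin θ) = 6.79 ft² and P = Dθ/2 = 6.764 ft. Hydraulic radius R = A/P = 6.79/6.764 = 1.004 ft. Q_A = (1.486/0.014)·6.79·1.004^(2/3)·√0.008 = 64.63 ft³/s.
Channel B: For a triangular section with side slope z = 1.2: A = zy² = 1.2×6.79² = 55.32 ft²; P = 2y√(1+z²) = 2×6.79×1.562 = 21.21 ft. Hydraulic radius R = A/P = 55.32/21.21 = 2.608 ft. Q_B = (1.486/0.014)·55.32·2.608^(2/3)·√0.008 = 995.2 ft³/s.
Q_A = 64.63 ft³/s vs Q_B = 995.2 ft³/s, so channel B carries more.

channel B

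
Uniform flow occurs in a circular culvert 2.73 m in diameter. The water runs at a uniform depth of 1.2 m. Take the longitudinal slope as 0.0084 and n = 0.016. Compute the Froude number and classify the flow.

supercritical

For a circular section of diameter D = 2.73 m at depth y = 1.2 m, the central angle is θ = 2 arccos(1 − 2y/D) = 2.899 rad. Then A = (D²/8)(θ − sin θ) = 2.477 m² and P = Dθ/2 = 3.957 m.
Hydraulic radius R = A/P = 2.477/3.957 = 0.626 m.
V = (1/n) R^(2/3) √S = (1/0.016) × 0.626^(2/3) × √0.0084 = 4.192 m/s. Hydraulic depth D_h = A/T = 2.477/2.71 = 0.9142 m.
Froude number Fr = V/√(g·D_h) = 4.192/√(9.81×0.9142) = 1.4, which is greater than 1, so the flow is supercritical.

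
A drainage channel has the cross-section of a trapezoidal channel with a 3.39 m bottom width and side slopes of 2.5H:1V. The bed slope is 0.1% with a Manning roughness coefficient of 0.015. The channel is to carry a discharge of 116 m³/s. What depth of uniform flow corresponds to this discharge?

y_n = 3.25 m

Manning's equation rearranged: A R^(2/3) = nQ / (1·√S) = 0.015 × 116 / (√0.001) = 55.02.
At y = 3.92 m: A R^(2/3) = 85.07 — high.
At y = 3.25 m: A R^(2/3) = 55.2 — ≈ 55.02.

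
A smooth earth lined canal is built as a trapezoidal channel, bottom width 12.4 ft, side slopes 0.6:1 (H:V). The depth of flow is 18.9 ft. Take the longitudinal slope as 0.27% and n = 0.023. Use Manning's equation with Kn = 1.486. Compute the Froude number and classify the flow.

subcritical

With bottom width b = 12.4 ft and side slope z = 0.6: A = (b + zy)y = (12.4 + 0.6×18.9)×18.9 = 448.7 ft²; P = b + 2y√(1+z²) = 12.4 + 2×18.9×1.166 = 56.48 ft.
Hydraulic radius R = A/P = 448.7/56.48 = 7.944 ft.
V = (1.486/n) R^(2/3) √S = (1.486/0.023) × 7.944^(2/3) × √0.0027 = 13.37 ft/s. Hydraulic depth D_h = A/T = 448.7/35.08 = 12.79 ft.
Froude number Fr = V/√(g·D_h) = 13.37/√(32.2×12.79) = 0.659, which is less than 1, so the flow is subcritical.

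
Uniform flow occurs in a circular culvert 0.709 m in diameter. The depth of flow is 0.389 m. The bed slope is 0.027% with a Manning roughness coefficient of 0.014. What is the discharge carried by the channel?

For a circular section of diameter D = 0.709 m at depth y = 0.389 m, the central angle is θ = 2 arccos(1 − 2y/D) = 3.337 rad. Then A = (D²/8)(θ − sin θ) = 0.2218 m² and P = Dθ/2 = 1.183 m.
Hydraulic radius R = A/P = 0.2218/1.183 = 0.1875 m.
Manning's equation: Q = (1/n) A R^(2/3) S^(1/2) = (1/0.014) × 0.2218 × 0.1875^(2/3) × 0.00027^(1/2) = 0.0853 m³/s.

Q = 0.0853 m³/s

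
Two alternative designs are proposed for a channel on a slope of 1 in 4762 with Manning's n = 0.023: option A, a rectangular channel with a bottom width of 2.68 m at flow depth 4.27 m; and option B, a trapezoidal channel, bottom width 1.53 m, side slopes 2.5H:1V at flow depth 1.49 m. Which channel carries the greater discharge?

Channel A: Flow area A = b·y = 2.68 × 4.27 = 11.44 m². Wetted perimeter P = b + 2y = 2.68 + 2×4.27 = 11.22 m. Hydraulic radius R = A/P = 11.44/11.22 = 1.02 m. Q_A = (1/0.023)·11.44·1.02^(2/3)·√0.00021 = 7.306 m³/s.
Channel B: With bottom width b = 1.53 m and side slope z = 2.5: A = (b + zy)y = (1.53 + 2.5×1.49)×1.49 = 7.83 m²; P = b + 2y√(1+z²) = 1.53 + 2×1.49×2.693 = 9.554 m. Hydraulic radius R = A/P = 7.83/9.554 = 0.8196 m. Q_B = (1/0.023)·7.83·0.8196^(2/3)·√0.00021 = 4.32 m³/s.
Q_A = 7.306 m³/s vs Q_B = 4.32 m³/s, so channel A carries more.

channel A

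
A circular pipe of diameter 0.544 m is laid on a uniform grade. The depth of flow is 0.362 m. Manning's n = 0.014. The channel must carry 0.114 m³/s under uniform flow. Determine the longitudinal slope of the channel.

For a circular section of diameter D = 0.544 m at depth y = 0.362 m, the central angle is θ = 2 arccos(1 − 2y/D) = 3.816 rad. Then A = (D²/8)(θ − sin θ) = 0.1643 m² and P = Dθ/2 = 1.038 m.
Hydraulic radius R = A/P = 0.1643/1.038 = 0.1583 m.
From Manning's equation, S = [nQ / (1 A R^(2/3))]² = [0.014 × 0.114 / (1 × 0.1643 × 0.1583^(2/3))]² = 0.0011.

S = 0.0011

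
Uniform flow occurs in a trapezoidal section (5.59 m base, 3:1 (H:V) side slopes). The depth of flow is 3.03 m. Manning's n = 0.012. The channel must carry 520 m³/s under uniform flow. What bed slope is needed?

S = 0.00901

With bottom width b = 5.59 m and side slope z = 3: A = (b + zy)y = (5.59 + 3×3.03)×3.03 = 44.48 m²; P = b + 2y√(1+z²) = 5.59 + 2×3.03×3.162 = 24.75 m.
Hydraulic radius R = A/P = 44.48/24.75 = 1.797 m.
From Manning's equation, S = [nQ / (1 A R^(2/3))]² = [0.012 × 520 / (1 × 44.48 × 1.797^(2/3))]² = 0.00901.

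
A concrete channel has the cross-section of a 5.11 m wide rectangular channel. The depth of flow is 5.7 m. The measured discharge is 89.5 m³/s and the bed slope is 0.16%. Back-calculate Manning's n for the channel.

Flow area A = b·y = 5.11 × 5.7 = 29.13 m². Wetted perimeter P = b + 2y = 5.11 + 2×5.7 = 16.51 m.
Hydraulic radius R = A/P = 29.13/16.51 = 1.764 m.
Rearranging Manning's equation: n = (1/Q) A R^(2/3) S^(1/2) = (1/89.5) × 29.13 × 1.764^(2/3) × √0.0016 = 0.019.

n = 0.019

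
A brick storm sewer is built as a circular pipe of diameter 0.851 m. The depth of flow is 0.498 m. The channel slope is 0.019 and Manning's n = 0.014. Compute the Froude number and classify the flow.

supercritical

For a circular section of diameter D = 0.851 m at depth y = 0.498 m, the central angle is θ = 2 arccos(1 − 2y/D) = 3.484 rad. Then A = (D²/8)(θ − sin θ) = 0.3458 m² and P = Dθ/2 = 1.482 m.
Hydraulic radius R = A/P = 0.3458/1.482 = 0.2333 m.
V = (1/n) R^(2/3) √S = (1/0.014) × 0.2333^(2/3) × √0.019 = 3.731 m/s. Hydraulic depth D_h = A/T = 0.3458/0.8386 = 0.4124 m.
Froude number Fr = V/√(g·D_h) = 3.731/√(9.81×0.4124) = 1.85, which is greater than 1, so the flow is supercritical.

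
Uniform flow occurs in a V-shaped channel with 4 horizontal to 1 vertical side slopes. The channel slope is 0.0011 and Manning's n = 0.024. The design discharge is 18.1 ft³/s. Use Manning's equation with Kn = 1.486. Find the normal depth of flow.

Manning's equation rearranged: A R^(2/3) = nQ / (1.486·√S) = 0.024 × 18.1 / (1.486 × √0.0011) = 8.814.
At y = 1.91 ft: A R^(2/3) = 13.87 — over.
At y = 1.34 ft: A R^(2/3) = 5.389 — short.
At y = 1.61 ft: A R^(2/3) = 8.793 — matches.

y_n = 1.61 ft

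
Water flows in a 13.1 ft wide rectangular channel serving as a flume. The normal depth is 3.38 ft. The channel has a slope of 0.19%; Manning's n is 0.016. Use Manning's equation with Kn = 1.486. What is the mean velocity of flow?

Flow area A = b·y = 13.1 × 3.38 = 44.28 ft². Wetted perimeter P = b + 2y = 13.1 + 2×3.38 = 19.86 ft.
Hydraulic radius R = A/P = 44.28/19.86 = 2.23 ft.
From Manning's equation, V = (1.486/n) R^(2/3) S^(1/2) = (1.486/0.016) × 2.23^(2/3) × 0.0019^(1/2) = 6.91 ft/s.

V = 6.91 ft/s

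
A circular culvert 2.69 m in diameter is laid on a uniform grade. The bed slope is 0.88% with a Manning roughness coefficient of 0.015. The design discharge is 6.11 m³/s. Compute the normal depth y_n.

y_n = 0.865 m

Manning's equation rearranged: A R^(2/3) = nQ / (1·√S) = 0.015 × 6.11 / (√0.0088) = 0.977.
Trying y = 1.05 m: A R^(2/3) = 1.406 — high.
Trying y = 0.684 m: A R^(2/3) = 0.618 — low.
Trying y = 0.865 m: A R^(2/3) = 0.9764 — ≈ 0.977.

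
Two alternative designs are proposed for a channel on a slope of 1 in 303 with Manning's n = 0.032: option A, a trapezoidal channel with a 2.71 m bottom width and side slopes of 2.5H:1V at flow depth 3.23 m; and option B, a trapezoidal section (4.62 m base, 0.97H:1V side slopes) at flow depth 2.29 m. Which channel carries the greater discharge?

channel A

Channel A: With bottom width b = 2.71 m and side slope z = 2.5: A = (b + zy)y = (2.71 + 2.5×3.23)×3.23 = 34.84 m²; P = b + 2y√(1+z²) = 2.71 + 2×3.23×2.693 = 20.1 m. Hydraulic radius R = A/P = 34.84/20.1 = 1.733 m. Q_A = (1/0.032)·34.84·1.733^(2/3)·√0.0033 = 90.22 m³/s.
Channel B: With bottom width b = 4.62 m and side slope z = 0.97: A = (b + zy)y = (4.62 + 0.97×2.29)×2.29 = 15.67 m²; P = b + 2y√(1+z²) = 4.62 + 2×2.29×1.393 = 11 m. Hydraulic radius R = A/P = 15.67/11 = 1.424 m. Q_B = (1/0.032)·15.67·1.424^(2/3)·√0.0033 = 35.6 m³/s.
Q_A = 90.22 m³/s vs Q_B = 35.6 m³/s, so channel A carries more.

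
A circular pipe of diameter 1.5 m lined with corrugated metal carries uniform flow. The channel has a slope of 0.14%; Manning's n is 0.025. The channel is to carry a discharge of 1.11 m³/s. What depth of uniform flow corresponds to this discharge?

y_n = 1.02 m

Manning's equation rearranged: A R^(2/3) = nQ / (1·√S) = 0.025 × 1.11 / (√0.0014) = 0.7416.
At y = 0.887 m: A R^(2/3) = 0.6037 — low.
At y = 1.02 m: A R^(2/3) = 0.7402 — ≈ 0.7416.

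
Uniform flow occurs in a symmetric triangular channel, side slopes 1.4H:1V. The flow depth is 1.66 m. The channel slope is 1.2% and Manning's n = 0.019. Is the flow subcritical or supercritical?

supercritical

For a triangular section with side slope z = 1.4: A = zy² = 1.4×1.66² = 3.858 m²; P = 2y√(1+z²) = 2×1.66×1.72 = 5.712 m.
Hydraulic radius R = A/P = 3.858/5.712 = 0.6754 m.
V = (1/n) R^(2/3) √S = (1/0.019) × 0.6754^(2/3) × √0.012 = 4.438 m/s. Hydraulic depth D_h = A/T = 3.858/4.648 = 0.83 m.
Froude number Fr = V/√(g·D_h) = 4.438/√(9.81×0.83) = 1.56, which is greater than 1, so the flow is supercritical.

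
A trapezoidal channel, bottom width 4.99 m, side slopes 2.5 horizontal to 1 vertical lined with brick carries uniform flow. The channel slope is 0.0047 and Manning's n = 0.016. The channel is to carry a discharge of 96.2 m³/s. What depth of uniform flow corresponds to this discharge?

Manning's equation rearranged: A R^(2/3) = nQ / (1·√S) = 0.016 × 96.2 / (√0.0047) = 22.45.
Try y = 1.34 m: A R^(2/3) = 10.54 — low.
Try y = 2.42 m: A R^(2/3) = 34.74 — high.
Try y = 1.96 m: A R^(2/3) = 22.46 — ≈ 22.45.

y_n = 1.96 m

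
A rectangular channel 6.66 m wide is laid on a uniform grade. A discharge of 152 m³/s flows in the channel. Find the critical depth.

y_c = 3.76 m

For a rectangular channel, critical depth y_c = (q²/g)^(1/3) where q = Q/b = 152/6.66 = 22.82 m²/s.
So y_c = (22.82²/9.81)^(1/3) = 3.76 m.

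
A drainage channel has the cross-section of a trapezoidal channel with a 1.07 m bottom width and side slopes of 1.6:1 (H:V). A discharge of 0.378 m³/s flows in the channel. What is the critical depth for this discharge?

At critical depth, Q² T / (g A³) = 1, i.e. A³/T = Q²/g = 0.378²/9.81 = 0.01457.
Trying y = 0.149 m: A³/T = 0.00479 — low.
Trying y = 0.209 m: A³/T = 0.01454 — matches.

y_c = 0.209 m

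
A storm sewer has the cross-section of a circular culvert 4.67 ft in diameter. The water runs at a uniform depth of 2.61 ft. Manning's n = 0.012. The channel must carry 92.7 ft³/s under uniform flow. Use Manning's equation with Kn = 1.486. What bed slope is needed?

S = 0.0043

For a circular section of diameter D = 4.67 ft at depth y = 2.61 ft, the central angle is θ = 2 arccos(1 − 2y/D) = 3.378 rad. Then A = (D²/8)(θ − sin θ) = 9.846 ft² and P = Dθ/2 = 7.887 ft.
Hydraulic radius R = A/P = 9.846/7.887 = 1.248 ft.
From Manning's equation, S = [nQ / (1.486 A R^(2/3))]² = [0.012 × 92.7 / (1.486 × 9.846 × 1.248^(2/3))]² = 0.0043.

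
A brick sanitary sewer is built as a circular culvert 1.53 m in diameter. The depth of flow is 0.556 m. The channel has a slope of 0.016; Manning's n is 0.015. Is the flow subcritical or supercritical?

supercritical

For a circular section of diameter D = 1.53 m at depth y = 0.556 m, the central angle is θ = 2 arccos(1 − 2y/D) = 2.588 rad. Then A = (D²/8)(θ − sin θ) = 0.6035 m² and P = Dθ/2 = 1.98 m.
Hydraulic radius R = A/P = 0.6035/1.98 = 0.3048 m.
V = (1/n) R^(2/3) √S = (1/0.015) × 0.3048^(2/3) × √0.016 = 3.819 m/s. Hydraulic depth D_h = A/T = 0.6035/1.472 = 0.4101 m.
Froude number Fr = V/√(g·D_h) = 3.819/√(9.81×0.4101) = 1.9, which is greater than 1, so the flow is supercritical.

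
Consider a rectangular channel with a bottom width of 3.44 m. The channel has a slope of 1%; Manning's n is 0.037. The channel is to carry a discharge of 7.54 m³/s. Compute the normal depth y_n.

Manning's equation rearranged: A R^(2/3) = nQ / (1·√S) = 0.037 × 7.54 / (√0.01) = 2.79.
Trying y = 1.22 m: A R^(2/3) = 3.352 — high.
Trying y = 0.77 m: A R^(2/3) = 1.739 — low.
Trying y = 1.07 m: A R^(2/3) = 2.789 — close enough.

y_n = 1.07 m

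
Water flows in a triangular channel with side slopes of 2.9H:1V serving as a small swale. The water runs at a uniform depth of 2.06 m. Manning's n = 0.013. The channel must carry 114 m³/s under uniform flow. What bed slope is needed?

S = 0.015

For a triangular section with side slope z = 2.9: A = zy² = 2.9×2.06² = 12.31 m²; P = 2y√(1+z²) = 2×2.06×3.068 = 12.64 m.
Hydraulic radius R = A/P = 12.31/12.64 = 0.9737 m.
From Manning's equation, S = [nQ / (1 A R^(2/3))]² = [0.013 × 114 / (1 × 12.31 × 0.9737^(2/3))]² = 0.015.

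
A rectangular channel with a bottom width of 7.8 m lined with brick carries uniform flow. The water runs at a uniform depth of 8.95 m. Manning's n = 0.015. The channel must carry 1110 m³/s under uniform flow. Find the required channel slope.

Flow area A = b·y = 7.8 × 8.95 = 69.81 m². Wetted perimeter P = b + 2y = 7.8 + 2×8.95 = 25.7 m.
Hydraulic radius R = A/P = 69.81/25.7 = 2.716 m.
From Manning's equation, S = [nQ / (1 A R^(2/3))]² = [0.015 × 1110 / (1 × 69.81 × 2.716^(2/3))]² = 0.015.

S = 0.015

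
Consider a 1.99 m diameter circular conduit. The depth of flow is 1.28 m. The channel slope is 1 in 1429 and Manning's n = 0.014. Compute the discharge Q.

For a circular section of diameter D = 1.99 m at depth y = 1.28 m, the central angle is θ = 2 arccos(1 − 2y/D) = 3.723 rad. Then A = (D²/8)(θ − sin θ) = 2.114 m² and P = Dθ/2 = 3.704 m.
Hydraulic radius R = A/P = 2.114/3.704 = 0.5709 m.
Manning's equation: Q = (1/n) A R^(2/3) S^(1/2) = (1/0.014) × 2.114 × 0.5709^(2/3) × 0.0006998^(1/2) = 2.75 m³/s.

Q = 2.75 m³/s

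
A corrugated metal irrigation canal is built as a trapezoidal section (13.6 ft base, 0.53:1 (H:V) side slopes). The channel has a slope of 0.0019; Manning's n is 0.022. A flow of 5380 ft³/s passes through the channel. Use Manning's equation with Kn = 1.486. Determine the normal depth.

y_n = 19.2 ft

Manning's equation rearranged: A R^(2/3) = nQ / (1.486·√S) = 0.022 × 5380 / (1.486 × √0.0019) = 1827.
At y = 14.7 ft: A R^(2/3) = 1118 — low.
At y = 22.4 ft: A R^(2/3) = 2445 — high.
At y = 19.2 ft: A R^(2/3) = 1826 — ≈ 1827.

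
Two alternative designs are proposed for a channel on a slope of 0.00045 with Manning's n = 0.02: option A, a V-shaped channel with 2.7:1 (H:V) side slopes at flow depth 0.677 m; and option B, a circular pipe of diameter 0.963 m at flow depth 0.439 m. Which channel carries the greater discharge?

Channel A: For a triangular section with side slope z = 2.7: A = zy² = 2.7×0.677² = 1.237 m²; P = 2y√(1+z²) = 2×0.677×2.879 = 3.898 m. Hydraulic radius R = A/P = 1.237/3.898 = 0.3174 m. Q_A = (1/0.02)·1.237·0.3174^(2/3)·√0.00045 = 0.6108 m³/s.
Channel B: For a circular section of diameter D = 0.963 m at depth y = 0.439 m, the central angle is θ = 2 arccos(1 − 2y/D) = 2.965 rad. Then A = (D²/8)(θ − sin θ) = 0.3233 m² and P = Dθ/2 = 1.428 m. Hydraulic radius R = A/P = 0.3233/1.428 = 0.2265 m. Q_B = (1/0.02)·0.3233·0.2265^(2/3)·√0.00045 = 0.1274 m³/s.
Q_A = 0.6108 m³/s vs Q_B = 0.1274 m³/s, so channel A carries more.

channel A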